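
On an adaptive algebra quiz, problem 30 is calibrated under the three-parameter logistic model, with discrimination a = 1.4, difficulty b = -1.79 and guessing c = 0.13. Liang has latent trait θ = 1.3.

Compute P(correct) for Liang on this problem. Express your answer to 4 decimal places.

P(θ) = c + (1 − c) · 1 / (1 + exp(−a(θ − b)))
Exponent: 1.4 × (1.3 − (-1.79)) = 4.3260
1/(1 + e^{-4.3260}) = 0.9870
P = 0.13 + 0.87 × 0.9870 = 0.9886

0.9886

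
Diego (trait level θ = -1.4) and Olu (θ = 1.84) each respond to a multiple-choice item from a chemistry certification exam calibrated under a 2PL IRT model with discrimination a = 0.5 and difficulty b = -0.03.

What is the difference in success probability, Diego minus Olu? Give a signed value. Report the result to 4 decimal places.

-0.3829

P(θ) = 1 / (1 + exp(−a(θ − b)))
P(Diego) = 0.3351  [exponent -0.6850]
P(Olu) = 0.7181  [exponent 0.9350]
Difference = 0.3351 − 0.7181 = -0.3829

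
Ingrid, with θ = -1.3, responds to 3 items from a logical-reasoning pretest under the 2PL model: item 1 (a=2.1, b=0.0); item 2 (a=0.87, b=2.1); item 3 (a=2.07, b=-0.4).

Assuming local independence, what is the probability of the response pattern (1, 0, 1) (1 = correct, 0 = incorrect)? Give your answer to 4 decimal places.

0.0078

P(θ) = 1 / (1 + exp(−a(θ − b)))
P_1 = 1/(1+e^{2.7300}) = 0.0612
P_2 = 1/(1+e^{2.9580}) = 0.0494
P_3 = 1/(1+e^{1.8630}) = 0.1344
L = P_1 × (1−P_2) × P_3 = 0.0612 × 0.9506 × 0.1344 = 0.00782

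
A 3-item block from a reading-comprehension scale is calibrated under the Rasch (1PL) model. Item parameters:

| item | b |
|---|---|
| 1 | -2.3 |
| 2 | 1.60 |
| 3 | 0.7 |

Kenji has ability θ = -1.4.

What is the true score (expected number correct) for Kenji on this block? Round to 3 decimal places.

P(θ) = 1 / (1 + exp(−(θ − b)))
P_1 = 1/(1+e^{-0.9000}) = 0.7109
P_2 = 1/(1+e^{3.0000}) = 0.0474
P_3 = 1/(1+e^{2.1000}) = 0.1091
E[score] = 0.7109 + 0.0474 + 0.1091 = 0.8675

0.867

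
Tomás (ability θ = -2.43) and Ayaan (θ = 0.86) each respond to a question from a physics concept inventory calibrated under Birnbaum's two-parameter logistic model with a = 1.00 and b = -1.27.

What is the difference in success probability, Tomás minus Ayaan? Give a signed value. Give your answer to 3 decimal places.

-0.655

P(θ) = 1 / (1 + exp(−a(θ − b)))
P(Tomás) = 0.2387  [exponent -1.1600]
P(Ayaan) = 0.8938  [exponent 2.1300]
Difference = 0.2387 − 0.8938 = -0.6551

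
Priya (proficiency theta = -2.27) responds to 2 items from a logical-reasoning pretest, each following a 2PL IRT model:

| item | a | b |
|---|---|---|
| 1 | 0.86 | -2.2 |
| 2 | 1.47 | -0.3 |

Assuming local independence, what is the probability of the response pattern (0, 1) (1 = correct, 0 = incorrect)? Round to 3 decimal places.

0.027

P(theta) = 1 / (1 + exp(−a(theta − b)))
P_1 = 1/(1+e^{0.0602}) = 0.4850
P_2 = 1/(1+e^{2.8959}) = 0.0524
L = (1−P_1) × P_2 = 0.5150 × 0.0524 = 0.02697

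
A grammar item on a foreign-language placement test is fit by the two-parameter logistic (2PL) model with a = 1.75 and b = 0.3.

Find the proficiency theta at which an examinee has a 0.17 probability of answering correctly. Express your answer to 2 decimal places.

-0.61

P(theta) = 1 / (1 + exp(−a(theta − b)))
logit = ln(0.1700/0.8300) = -1.5856
theta = b + logit/(a) = 0.3 + (-1.5856)/1.7500 = -0.6061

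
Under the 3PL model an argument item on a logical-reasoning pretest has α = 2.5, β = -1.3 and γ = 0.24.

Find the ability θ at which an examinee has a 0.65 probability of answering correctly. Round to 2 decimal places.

-1.24

P(θ) = γ + (1 − γ) · 1 / (1 + exp(−α(θ − β)))
Remove guessing floor: (0.65 − 0.24)/(1 − 0.24) = 0.5395
logit = ln(0.5395/0.4605) = 0.1582
θ = β + logit/(α) = -1.3 + 0.1582/2.5000 = -1.2367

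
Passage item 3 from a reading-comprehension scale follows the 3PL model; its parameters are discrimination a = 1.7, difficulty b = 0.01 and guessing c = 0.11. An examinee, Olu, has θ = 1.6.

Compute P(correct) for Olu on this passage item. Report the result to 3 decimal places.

0.944

P(θ) = c + (1 − c) · 1 / (1 + exp(−a(θ − b)))
Exponent: 1.7 × (1.6 − 0.01) = 2.7030
1/(1 + e^{-2.7030}) = 0.9372
P = 0.11 + 0.89 × 0.9372 = 0.9441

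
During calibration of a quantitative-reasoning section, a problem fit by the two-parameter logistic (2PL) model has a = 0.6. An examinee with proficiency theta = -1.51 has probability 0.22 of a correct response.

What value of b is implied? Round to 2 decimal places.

P(theta) = 1 / (1 + exp(−a(theta − b)))
logit(0.22) = ln(0.22/0.78) = -1.2657
b = theta − logit/(a) = -1.51 − (-1.2657)/0.6000 = 0.5994

0.60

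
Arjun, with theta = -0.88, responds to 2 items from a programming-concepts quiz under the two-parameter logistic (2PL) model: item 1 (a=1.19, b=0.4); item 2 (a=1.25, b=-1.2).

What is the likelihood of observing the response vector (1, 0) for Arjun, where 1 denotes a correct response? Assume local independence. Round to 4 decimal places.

0.0718

P(theta) = 1 / (1 + exp(−a(theta − b)))
P_1 = 1/(1+e^{1.5232}) = 0.1790
P_2 = 1/(1+e^{-0.4000}) = 0.5987
L = P_1 × (1−P_2) = 0.1790 × 0.4013 = 0.07183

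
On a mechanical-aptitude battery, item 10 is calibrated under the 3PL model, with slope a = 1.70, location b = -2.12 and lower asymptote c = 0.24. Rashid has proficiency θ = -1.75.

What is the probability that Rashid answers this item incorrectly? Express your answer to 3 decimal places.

P(θ) = c + (1 − c) · 1 / (1 + exp(−a(θ − b)))
Exponent: 1.70 × (-1.75 − (-2.12)) = 0.6290
1/(1 + e^{-0.6290}) = 0.6523
P = 0.24 + 0.76 × 0.6523 = 0.7357
P(incorrect) = 1 − 0.7357 = 0.2643

0.264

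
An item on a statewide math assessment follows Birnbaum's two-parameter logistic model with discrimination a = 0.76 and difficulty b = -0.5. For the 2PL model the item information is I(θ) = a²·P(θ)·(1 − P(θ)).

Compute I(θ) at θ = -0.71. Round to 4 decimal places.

0.1435

P = 1/(1+e^{0.1596}) = 0.4602
P(1−P) = 0.4602 × 0.5398 = 0.2484
I = a² × P(1−P) = 0.76² × 0.2484 = 0.14348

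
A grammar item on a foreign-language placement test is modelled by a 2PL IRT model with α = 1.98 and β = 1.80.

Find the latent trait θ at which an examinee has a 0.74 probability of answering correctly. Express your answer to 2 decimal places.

2.33

P(θ) = 1 / (1 + exp(−α(θ − β)))
logit = ln(0.7400/0.2600) = 1.0460
θ = β + logit/(α) = 1.80 + 1.0460/1.9800 = 2.3283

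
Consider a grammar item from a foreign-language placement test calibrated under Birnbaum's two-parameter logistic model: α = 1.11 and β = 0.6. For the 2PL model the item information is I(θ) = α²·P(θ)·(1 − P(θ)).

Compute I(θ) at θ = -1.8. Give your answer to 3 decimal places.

P = 1/(1+e^{2.6640}) = 0.0651
P(1−P) = 0.0651 × 0.9349 = 0.0609
I = α² × P(1−P) = 1.11² × 0.0609 = 0.07502

0.075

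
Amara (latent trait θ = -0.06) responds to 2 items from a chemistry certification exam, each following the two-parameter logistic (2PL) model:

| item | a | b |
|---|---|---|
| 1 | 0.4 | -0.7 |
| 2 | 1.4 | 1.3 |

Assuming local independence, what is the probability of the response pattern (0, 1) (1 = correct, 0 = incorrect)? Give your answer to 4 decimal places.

P(θ) = 1 / (1 + exp(−a(θ − b)))
P_1 = 1/(1+e^{-0.2560}) = 0.5637
P_2 = 1/(1+e^{1.9040}) = 0.1297
L = (1−P_1) × P_2 = 0.4363 × 0.1297 = 0.05658

0.0566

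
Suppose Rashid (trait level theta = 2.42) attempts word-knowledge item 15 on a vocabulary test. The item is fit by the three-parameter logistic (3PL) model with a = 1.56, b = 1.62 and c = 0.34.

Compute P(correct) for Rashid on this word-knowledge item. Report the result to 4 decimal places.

0.8528

P(theta) = c + (1 − c) · 1 / (1 + exp(−a(theta − b)))
Exponent: 1.56 × (2.42 − 1.62) = 1.2480
1/(1 + e^{-1.2480}) = 0.7770
P = 0.34 + 0.66 × 0.7770 = 0.8528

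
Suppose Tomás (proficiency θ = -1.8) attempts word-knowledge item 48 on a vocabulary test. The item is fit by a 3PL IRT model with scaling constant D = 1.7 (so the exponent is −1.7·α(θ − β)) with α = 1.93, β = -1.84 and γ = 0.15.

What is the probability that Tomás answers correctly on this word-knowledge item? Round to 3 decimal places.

0.603

P(θ) = γ + (1 − γ) · 1 / (1 + exp(−D·α(θ − β)))
Exponent: 1.7 × 1.93 × (-1.8 − (-1.84)) = 0.1312
1/(1 + e^{-0.1312}) = 0.5328
P = 0.15 + 0.85 × 0.5328 = 0.6028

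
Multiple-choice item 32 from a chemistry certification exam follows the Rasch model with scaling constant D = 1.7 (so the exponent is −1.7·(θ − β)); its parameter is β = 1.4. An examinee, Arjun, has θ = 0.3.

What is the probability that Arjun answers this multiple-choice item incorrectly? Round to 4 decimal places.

0.8665

P(θ) = 1 / (1 + exp(−D·(θ − β)))
Exponent: 1.7 × (0.3 − 1.4) = -1.8700
1/(1 + e^{1.8700}) = 0.1335
P = 0.1335
P(incorrect) = 1 − 0.1335 = 0.8665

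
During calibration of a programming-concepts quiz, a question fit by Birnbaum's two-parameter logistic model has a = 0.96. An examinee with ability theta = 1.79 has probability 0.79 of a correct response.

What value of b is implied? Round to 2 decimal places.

P(theta) = 1 / (1 + exp(−a(theta − b)))
logit(0.79) = ln(0.79/0.21) = 1.3249
b = theta − logit/(a) = 1.79 − 1.3249/0.9600 = 0.4099

0.41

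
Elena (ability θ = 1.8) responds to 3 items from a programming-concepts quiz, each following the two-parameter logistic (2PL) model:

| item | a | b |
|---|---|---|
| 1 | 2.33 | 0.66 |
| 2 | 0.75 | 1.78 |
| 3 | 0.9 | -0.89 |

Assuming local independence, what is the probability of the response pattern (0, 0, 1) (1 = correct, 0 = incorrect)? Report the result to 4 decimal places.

P(θ) = 1 / (1 + exp(−a(θ − b)))
P_1 = 1/(1+e^{-2.6562}) = 0.9344
P_2 = 1/(1+e^{-0.0150}) = 0.5037
P_3 = 1/(1+e^{-2.4210}) = 0.9184
L = (1−P_1) × (1−P_2) × P_3 = 0.0656 × 0.4963 × 0.9184 = 0.02990

0.0299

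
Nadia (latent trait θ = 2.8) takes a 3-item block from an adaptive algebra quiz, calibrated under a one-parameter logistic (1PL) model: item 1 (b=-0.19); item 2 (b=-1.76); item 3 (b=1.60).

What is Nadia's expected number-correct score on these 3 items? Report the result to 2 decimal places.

P(θ) = 1 / (1 + exp(−(θ − b)))
P_1 = 1/(1+e^{-2.9900}) = 0.9521
P_2 = 1/(1+e^{-4.5600}) = 0.9896
P_3 = 1/(1+e^{-1.2000}) = 0.7685
E[score] = 0.9521 + 0.9896 + 0.7685 = 2.7103

2.71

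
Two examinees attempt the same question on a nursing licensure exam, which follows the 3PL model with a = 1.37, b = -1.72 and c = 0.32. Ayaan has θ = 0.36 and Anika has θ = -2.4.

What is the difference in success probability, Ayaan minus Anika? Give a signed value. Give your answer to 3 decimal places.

0.451

P(θ) = c + (1 − c) · 1 / (1 + exp(−a(θ − b)))
P(Ayaan) = 0.9628  [exponent 2.8496]
P(Anika) = 0.5122  [exponent -0.9316]
Difference = 0.9628 − 0.5122 = 0.4506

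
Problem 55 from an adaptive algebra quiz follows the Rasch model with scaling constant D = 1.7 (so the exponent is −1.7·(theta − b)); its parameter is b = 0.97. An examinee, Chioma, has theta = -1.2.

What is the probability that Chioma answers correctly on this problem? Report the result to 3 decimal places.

P(theta) = 1 / (1 + exp(−D·(theta − b)))
Exponent: 1.7 × (-1.2 − 0.97) = -3.6890
1/(1 + e^{3.6890}) = 0.0244
P = 0.0244

0.024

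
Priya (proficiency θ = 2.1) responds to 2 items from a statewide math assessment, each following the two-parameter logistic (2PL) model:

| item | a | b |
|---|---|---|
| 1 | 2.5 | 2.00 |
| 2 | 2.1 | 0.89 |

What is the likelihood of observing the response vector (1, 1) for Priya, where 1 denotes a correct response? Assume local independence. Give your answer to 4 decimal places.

P(θ) = 1 / (1 + exp(−a(θ − b)))
P_1 = 1/(1+e^{-0.2500}) = 0.5622
P_2 = 1/(1+e^{-2.5410}) = 0.9270
L = P_1 × P_2 = 0.5622 × 0.9270 = 0.52112

0.5211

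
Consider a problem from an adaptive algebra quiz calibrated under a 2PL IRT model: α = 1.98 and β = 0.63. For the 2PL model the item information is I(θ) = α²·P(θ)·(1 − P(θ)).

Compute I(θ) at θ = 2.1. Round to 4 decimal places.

0.1920

P = 1/(1+e^{-2.9106}) = 0.9484
P(1−P) = 0.9484 × 0.0516 = 0.0490
I = α² × P(1−P) = 1.98² × 0.0490 = 0.19197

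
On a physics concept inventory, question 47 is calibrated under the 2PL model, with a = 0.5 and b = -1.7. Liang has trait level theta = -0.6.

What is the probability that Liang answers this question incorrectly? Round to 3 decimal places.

0.366

P(theta) = 1 / (1 + exp(−a(theta − b)))
Exponent: 0.5 × (-0.6 − (-1.7)) = 0.5500
1/(1 + e^{-0.5500}) = 0.6341
P(incorrect) = 1 − 0.6341 = 0.3659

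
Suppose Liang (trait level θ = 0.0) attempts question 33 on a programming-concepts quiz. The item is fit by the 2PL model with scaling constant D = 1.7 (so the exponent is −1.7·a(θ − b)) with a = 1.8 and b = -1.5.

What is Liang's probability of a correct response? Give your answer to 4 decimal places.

0.9899

P(θ) = 1 / (1 + exp(−D·a(θ − b)))
Exponent: 1.7 × 1.8 × (0.0 − (-1.5)) = 4.5900
1/(1 + e^{-4.5900}) = 0.9899
P = 0.9899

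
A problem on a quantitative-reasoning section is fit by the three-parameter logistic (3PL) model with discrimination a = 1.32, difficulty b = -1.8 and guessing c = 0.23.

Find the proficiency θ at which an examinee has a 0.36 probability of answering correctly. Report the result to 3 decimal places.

P(θ) = c + (1 − c) · 1 / (1 + exp(−a(θ − b)))
Remove guessing floor: (0.36 − 0.23)/(1 − 0.23) = 0.1688
logit = ln(0.1688/0.8312) = -1.5939
θ = b + logit/(a) = -1.8 + (-1.5939)/1.3200 = -3.0075

-3.008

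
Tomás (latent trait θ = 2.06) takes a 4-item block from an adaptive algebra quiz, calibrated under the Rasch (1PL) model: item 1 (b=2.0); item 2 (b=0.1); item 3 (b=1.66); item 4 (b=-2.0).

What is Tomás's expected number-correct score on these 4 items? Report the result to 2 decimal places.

2.97

P(θ) = 1 / (1 + exp(−(θ − b)))
P_1 = 1/(1+e^{-0.0600}) = 0.5150
P_2 = 1/(1+e^{-1.9600}) = 0.8765
P_3 = 1/(1+e^{-0.4000}) = 0.5987
P_4 = 1/(1+e^{-4.0600}) = 0.9830
E[score] = 0.5150 + 0.8765 + 0.5987 + 0.9830 = 2.9733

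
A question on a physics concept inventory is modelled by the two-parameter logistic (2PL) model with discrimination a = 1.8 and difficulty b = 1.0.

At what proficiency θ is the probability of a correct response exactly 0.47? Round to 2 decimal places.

0.93

P(θ) = 1 / (1 + exp(−a(θ − b)))
logit = ln(0.4700/0.5300) = -0.1201
θ = b + logit/(a) = 1.0 + (-0.1201)/1.8000 = 0.9333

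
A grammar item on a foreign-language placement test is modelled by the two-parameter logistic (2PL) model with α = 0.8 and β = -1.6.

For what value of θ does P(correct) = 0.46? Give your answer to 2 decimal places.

P(θ) = 1 / (1 + exp(−α(θ − β)))
logit = ln(0.4600/0.5400) = -0.1603
θ = β + logit/(α) = -1.6 + (-0.1603)/0.8000 = -1.8004

-1.80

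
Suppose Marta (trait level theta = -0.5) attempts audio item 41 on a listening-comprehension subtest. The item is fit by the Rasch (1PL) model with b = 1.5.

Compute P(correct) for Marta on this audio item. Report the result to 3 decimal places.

0.119

P(theta) = 1 / (1 + exp(−(theta − b)))
Exponent: (-0.5 − 1.5) = -2.0000
1/(1 + e^{2.0000}) = 0.1192
P = 0.1192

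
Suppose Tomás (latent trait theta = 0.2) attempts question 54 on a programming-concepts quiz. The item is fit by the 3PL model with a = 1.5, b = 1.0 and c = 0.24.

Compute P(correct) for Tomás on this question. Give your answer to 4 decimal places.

P(theta) = c + (1 − c) · 1 / (1 + exp(−a(theta − b)))
Exponent: 1.5 × (0.2 − 1.0) = -1.2000
1/(1 + e^{1.2000}) = 0.2315
P = 0.24 + 0.76 × 0.2315 = 0.4159

0.4159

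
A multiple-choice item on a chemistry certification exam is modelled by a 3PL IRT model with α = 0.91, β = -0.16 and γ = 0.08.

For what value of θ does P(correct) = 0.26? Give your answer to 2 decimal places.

P(θ) = γ + (1 − γ) · 1 / (1 + exp(−α(θ − β)))
Remove guessing floor: (0.26 − 0.08)/(1 − 0.08) = 0.1957
logit = ln(0.1957/0.8043) = -1.4137
θ = β + logit/(α) = -0.16 + (-1.4137)/0.9100 = -1.7135

-1.71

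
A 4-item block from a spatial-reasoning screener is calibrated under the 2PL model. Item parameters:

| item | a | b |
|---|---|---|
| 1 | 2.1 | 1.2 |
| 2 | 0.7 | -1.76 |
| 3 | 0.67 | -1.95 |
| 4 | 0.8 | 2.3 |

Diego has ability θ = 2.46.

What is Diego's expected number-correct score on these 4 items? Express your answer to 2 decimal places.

3.37

P(θ) = 1 / (1 + exp(−a(θ − b)))
P_1 = 1/(1+e^{-2.6460}) = 0.9338
P_2 = 1/(1+e^{-2.9540}) = 0.9505
P_3 = 1/(1+e^{-2.9547}) = 0.9505
P_4 = 1/(1+e^{-0.1280}) = 0.5320
E[score] = 0.9338 + 0.9505 + 0.9505 + 0.5320 = 3.3667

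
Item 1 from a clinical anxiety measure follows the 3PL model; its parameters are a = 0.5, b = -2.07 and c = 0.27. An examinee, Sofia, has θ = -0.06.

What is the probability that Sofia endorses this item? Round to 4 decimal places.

P(θ) = c + (1 − c) · 1 / (1 + exp(−a(θ − b)))
Exponent: 0.5 × (-0.06 − (-2.07)) = 1.0050
1/(1 + e^{-1.0050}) = 0.7320
P = 0.27 + 0.73 × 0.7320 = 0.8044

0.8044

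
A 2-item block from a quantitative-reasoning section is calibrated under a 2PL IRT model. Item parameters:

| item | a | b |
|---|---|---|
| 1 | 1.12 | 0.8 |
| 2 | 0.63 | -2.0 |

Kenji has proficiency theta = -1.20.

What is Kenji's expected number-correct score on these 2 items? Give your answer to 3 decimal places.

0.720

P(theta) = 1 / (1 + exp(−a(theta − b)))
P_1 = 1/(1+e^{2.2400}) = 0.0962
P_2 = 1/(1+e^{-0.5040}) = 0.6234
E[score] = 0.0962 + 0.6234 = 0.7196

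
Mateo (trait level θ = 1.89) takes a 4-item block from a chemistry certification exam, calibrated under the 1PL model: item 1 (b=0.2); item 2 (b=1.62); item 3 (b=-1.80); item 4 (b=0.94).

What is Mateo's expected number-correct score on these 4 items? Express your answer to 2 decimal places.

3.11

P(θ) = 1 / (1 + exp(−(θ − b)))
P_1 = 1/(1+e^{-1.6900}) = 0.8442
P_2 = 1/(1+e^{-0.2700}) = 0.5671
P_3 = 1/(1+e^{-3.6900}) = 0.9756
P_4 = 1/(1+e^{-0.9500}) = 0.7211
E[score] = 0.8442 + 0.5671 + 0.9756 + 0.7211 = 3.1081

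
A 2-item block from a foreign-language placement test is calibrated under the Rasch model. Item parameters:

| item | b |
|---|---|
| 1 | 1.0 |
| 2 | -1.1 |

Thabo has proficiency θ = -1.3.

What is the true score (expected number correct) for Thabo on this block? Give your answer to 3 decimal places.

P(θ) = 1 / (1 + exp(−(θ − b)))
P_1 = 1/(1+e^{2.3000}) = 0.0911
P_2 = 1/(1+e^{0.2000}) = 0.4502
E[score] = 0.0911 + 0.4502 = 0.5413

0.541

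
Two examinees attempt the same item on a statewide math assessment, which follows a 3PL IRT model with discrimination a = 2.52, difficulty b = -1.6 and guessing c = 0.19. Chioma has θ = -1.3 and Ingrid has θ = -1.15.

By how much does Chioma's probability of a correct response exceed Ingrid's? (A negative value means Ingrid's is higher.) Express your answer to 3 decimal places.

P(θ) = c + (1 − c) · 1 / (1 + exp(−a(θ − b)))
P(Chioma) = 0.7412  [exponent 0.7560]
P(Ingrid) = 0.8028  [exponent 1.1340]
Difference = 0.7412 − 0.8028 = -0.0616

-0.062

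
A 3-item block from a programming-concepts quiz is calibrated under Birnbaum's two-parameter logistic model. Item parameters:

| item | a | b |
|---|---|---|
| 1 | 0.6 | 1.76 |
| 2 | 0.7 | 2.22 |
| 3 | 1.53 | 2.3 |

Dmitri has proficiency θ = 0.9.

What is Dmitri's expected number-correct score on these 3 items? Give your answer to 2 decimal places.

0.76

P(θ) = 1 / (1 + exp(−a(θ − b)))
P_1 = 1/(1+e^{0.5160}) = 0.3738
P_2 = 1/(1+e^{0.9240}) = 0.2841
P_3 = 1/(1+e^{2.1420}) = 0.1051
E[score] = 0.3738 + 0.2841 + 0.1051 = 0.7630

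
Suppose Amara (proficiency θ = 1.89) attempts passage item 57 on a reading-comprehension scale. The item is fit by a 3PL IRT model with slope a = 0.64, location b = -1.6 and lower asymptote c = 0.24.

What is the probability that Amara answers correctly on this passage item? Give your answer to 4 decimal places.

0.9265

P(θ) = c + (1 − c) · 1 / (1 + exp(−a(θ − b)))
Exponent: 0.64 × (1.89 − (-1.6)) = 2.2336
1/(1 + e^{-2.2336}) = 0.9032
P = 0.24 + 0.76 × 0.9032 = 0.9265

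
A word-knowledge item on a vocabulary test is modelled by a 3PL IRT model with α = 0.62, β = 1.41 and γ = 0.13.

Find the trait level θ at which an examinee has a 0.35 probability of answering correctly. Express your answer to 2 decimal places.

P(θ) = γ + (1 − γ) · 1 / (1 + exp(−α(θ − β)))
Remove guessing floor: (0.35 − 0.13)/(1 − 0.13) = 0.2529
logit = ln(0.2529/0.7471) = -1.0833
θ = β + logit/(α) = 1.41 + (-1.0833)/0.6200 = -0.3373

-0.34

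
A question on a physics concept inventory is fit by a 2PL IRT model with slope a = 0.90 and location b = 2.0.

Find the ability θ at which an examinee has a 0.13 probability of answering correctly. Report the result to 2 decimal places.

-0.11

P(θ) = 1 / (1 + exp(−a(θ − b)))
logit = ln(0.1300/0.8700) = -1.9010
θ = b + logit/(a) = 2.0 + (-1.9010)/0.9000 = -0.1122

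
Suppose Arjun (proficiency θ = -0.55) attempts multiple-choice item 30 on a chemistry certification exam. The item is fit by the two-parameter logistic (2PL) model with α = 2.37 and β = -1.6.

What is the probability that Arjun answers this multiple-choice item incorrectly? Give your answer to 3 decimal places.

0.077

P(θ) = 1 / (1 + exp(−α(θ − β)))
Exponent: 2.37 × (-0.55 − (-1.6)) = 2.4885
1/(1 + e^{-2.4885}) = 0.9233
P(incorrect) = 1 − 0.9233 = 0.0767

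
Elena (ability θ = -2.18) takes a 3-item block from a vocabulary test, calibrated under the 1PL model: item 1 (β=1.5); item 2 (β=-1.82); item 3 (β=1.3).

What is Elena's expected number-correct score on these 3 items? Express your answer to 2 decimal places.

P(θ) = 1 / (1 + exp(−(θ − β)))
P_1 = 1/(1+e^{3.6800}) = 0.0246
P_2 = 1/(1+e^{0.3600}) = 0.4110
P_3 = 1/(1+e^{3.4800}) = 0.0299
E[score] = 0.0246 + 0.4110 + 0.0299 = 0.4654

0.47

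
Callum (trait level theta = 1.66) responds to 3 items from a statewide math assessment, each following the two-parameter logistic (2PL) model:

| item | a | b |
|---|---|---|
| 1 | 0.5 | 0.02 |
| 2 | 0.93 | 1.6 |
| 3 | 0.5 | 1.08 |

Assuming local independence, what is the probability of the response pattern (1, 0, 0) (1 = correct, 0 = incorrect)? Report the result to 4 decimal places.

P(theta) = 1 / (1 + exp(−a(theta − b)))
P_1 = 1/(1+e^{-0.8200}) = 0.6942
P_2 = 1/(1+e^{-0.0558}) = 0.5139
P_3 = 1/(1+e^{-0.2900}) = 0.5720
L = P_1 × (1−P_2) × (1−P_3) = 0.6942 × 0.4861 × 0.4280 = 0.14442

0.1444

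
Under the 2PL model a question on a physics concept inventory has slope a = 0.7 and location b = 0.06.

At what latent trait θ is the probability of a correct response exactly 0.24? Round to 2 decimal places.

-1.59

P(θ) = 1 / (1 + exp(−a(θ − b)))
logit = ln(0.2400/0.7600) = -1.1527
θ = b + logit/(a) = 0.06 + (-1.1527)/0.7000 = -1.5867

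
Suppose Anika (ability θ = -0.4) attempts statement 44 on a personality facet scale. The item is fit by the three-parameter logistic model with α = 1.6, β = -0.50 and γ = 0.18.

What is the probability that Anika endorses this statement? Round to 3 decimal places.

0.623

P(θ) = γ + (1 − γ) · 1 / (1 + exp(−α(θ − β)))
Exponent: 1.6 × (-0.4 − (-0.50)) = 0.1600
1/(1 + e^{-0.1600}) = 0.5399
P = 0.18 + 0.82 × 0.5399 = 0.6227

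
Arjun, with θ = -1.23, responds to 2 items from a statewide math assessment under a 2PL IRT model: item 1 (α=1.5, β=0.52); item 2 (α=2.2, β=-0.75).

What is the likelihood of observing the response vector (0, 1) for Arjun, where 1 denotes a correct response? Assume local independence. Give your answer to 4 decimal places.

P(θ) = 1 / (1 + exp(−α(θ − β)))
P_1 = 1/(1+e^{2.6250}) = 0.0675
P_2 = 1/(1+e^{1.0560}) = 0.2581
L = (1−P_1) × P_2 = 0.9325 × 0.2581 = 0.24064

0.2406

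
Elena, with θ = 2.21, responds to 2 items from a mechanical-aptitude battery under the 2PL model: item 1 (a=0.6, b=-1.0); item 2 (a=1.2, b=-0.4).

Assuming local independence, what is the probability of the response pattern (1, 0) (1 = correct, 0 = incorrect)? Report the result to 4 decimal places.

P(θ) = 1 / (1 + exp(−a(θ − b)))
P_1 = 1/(1+e^{-1.9260}) = 0.8728
P_2 = 1/(1+e^{-3.1320}) = 0.9582
L = P_1 × (1−P_2) = 0.8728 × 0.0418 = 0.03649

0.0365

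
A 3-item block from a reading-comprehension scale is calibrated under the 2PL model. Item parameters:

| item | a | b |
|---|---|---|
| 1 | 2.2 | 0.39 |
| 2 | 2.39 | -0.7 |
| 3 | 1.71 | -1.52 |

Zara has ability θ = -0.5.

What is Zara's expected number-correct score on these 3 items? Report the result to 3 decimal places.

P(θ) = 1 / (1 + exp(−a(θ − b)))
P_1 = 1/(1+e^{1.9580}) = 0.1237
P_2 = 1/(1+e^{-0.4780}) = 0.6173
P_3 = 1/(1+e^{-1.7442}) = 0.8512
E[score] = 0.1237 + 0.6173 + 0.8512 = 1.5922

1.592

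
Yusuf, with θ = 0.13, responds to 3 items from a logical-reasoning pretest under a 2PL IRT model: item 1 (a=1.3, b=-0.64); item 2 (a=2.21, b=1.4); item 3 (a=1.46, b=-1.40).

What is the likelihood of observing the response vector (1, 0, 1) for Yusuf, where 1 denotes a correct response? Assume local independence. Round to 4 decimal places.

P(θ) = 1 / (1 + exp(−a(θ − b)))
P_1 = 1/(1+e^{-1.0010}) = 0.7313
P_2 = 1/(1+e^{2.8067}) = 0.0570
P_3 = 1/(1+e^{-2.2338}) = 0.9032
L = P_1 × (1−P_2) × P_3 = 0.7313 × 0.9430 × 0.9032 = 0.62288

0.6229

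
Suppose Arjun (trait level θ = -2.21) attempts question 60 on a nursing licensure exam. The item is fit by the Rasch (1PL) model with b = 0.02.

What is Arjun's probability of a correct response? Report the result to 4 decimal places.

0.0971

P(θ) = 1 / (1 + exp(−(θ − b)))
Exponent: (-2.21 − 0.02) = -2.2300
1/(1 + e^{2.2300}) = 0.0971
P = 0.0971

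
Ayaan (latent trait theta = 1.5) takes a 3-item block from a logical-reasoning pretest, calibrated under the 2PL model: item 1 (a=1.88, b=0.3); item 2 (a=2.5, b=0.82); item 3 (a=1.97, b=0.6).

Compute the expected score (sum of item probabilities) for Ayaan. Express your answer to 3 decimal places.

P(theta) = 1 / (1 + exp(−a(theta − b)))
P_1 = 1/(1+e^{-2.2560}) = 0.9052
P_2 = 1/(1+e^{-1.7000}) = 0.8455
P_3 = 1/(1+e^{-1.7730}) = 0.8548
E[score] = 0.9052 + 0.8455 + 0.8548 = 2.6055

2.606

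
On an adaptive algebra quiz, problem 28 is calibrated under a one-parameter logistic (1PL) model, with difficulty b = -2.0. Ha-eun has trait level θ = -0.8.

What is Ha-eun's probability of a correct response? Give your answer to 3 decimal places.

P(θ) = 1 / (1 + exp(−(θ − b)))
Exponent: (-0.8 − (-2.0)) = 1.2000
1/(1 + e^{-1.2000}) = 0.7685
P = 0.7685

0.769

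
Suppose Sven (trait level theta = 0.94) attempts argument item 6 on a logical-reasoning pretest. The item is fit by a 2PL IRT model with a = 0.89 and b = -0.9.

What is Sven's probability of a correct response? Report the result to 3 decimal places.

0.837

P(theta) = 1 / (1 + exp(−a(theta − b)))
Exponent: 0.89 × (0.94 − (-0.9)) = 1.6376
1/(1 + e^{-1.6376}) = 0.8372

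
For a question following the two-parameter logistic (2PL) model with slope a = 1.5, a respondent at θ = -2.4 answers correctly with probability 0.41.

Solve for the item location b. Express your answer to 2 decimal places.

-2.16

P(θ) = 1 / (1 + exp(−a(θ − b)))
logit(0.41) = ln(0.41/0.59) = -0.3640
b = θ − logit/(a) = -2.4 − (-0.3640)/1.5000 = -2.1574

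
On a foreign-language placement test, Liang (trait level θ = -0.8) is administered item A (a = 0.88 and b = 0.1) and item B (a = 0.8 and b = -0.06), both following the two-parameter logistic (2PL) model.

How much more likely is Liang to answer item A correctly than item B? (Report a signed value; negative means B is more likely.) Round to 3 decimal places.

P(θ) = 1 / (1 + exp(−a(θ − b)))
P_A = 0.3117
P_B = 0.3562
P_A − P_B = -0.0444

-0.044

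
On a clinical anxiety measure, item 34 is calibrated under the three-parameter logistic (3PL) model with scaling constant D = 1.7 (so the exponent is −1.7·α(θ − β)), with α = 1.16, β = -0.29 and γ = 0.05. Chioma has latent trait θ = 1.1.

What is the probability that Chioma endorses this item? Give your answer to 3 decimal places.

P(θ) = γ + (1 − γ) · 1 / (1 + exp(−D·α(θ − β)))
Exponent: 1.7 × 1.16 × (1.1 − (-0.29)) = 2.7411
1/(1 + e^{-2.7411}) = 0.9394
P = 0.05 + 0.95 × 0.9394 = 0.9424

0.942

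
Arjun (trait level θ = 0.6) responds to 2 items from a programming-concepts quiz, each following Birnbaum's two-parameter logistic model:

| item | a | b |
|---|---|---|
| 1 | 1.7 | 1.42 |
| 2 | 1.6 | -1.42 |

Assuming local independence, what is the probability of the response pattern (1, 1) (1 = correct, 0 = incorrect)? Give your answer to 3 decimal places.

0.191

P(θ) = 1 / (1 + exp(−a(θ − b)))
P_1 = 1/(1+e^{1.3940}) = 0.1988
P_2 = 1/(1+e^{-3.2320}) = 0.9620
L = P_1 × P_2 = 0.1988 × 0.9620 = 0.19122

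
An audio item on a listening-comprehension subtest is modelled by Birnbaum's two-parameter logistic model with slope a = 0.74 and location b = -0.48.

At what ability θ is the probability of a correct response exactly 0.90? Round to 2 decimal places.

2.49

P(θ) = 1 / (1 + exp(−a(θ − b)))
logit = ln(0.9000/0.1000) = 2.1972
θ = b + logit/(a) = -0.48 + 2.1972/0.7400 = 2.4892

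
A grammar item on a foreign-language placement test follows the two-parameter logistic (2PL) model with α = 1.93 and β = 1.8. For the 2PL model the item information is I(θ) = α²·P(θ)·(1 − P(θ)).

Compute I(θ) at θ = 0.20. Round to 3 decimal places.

0.155

P = 1/(1+e^{3.0880}) = 0.0436
P(1−P) = 0.0436 × 0.9564 = 0.0417
I = α² × P(1−P) = 1.93² × 0.0417 = 0.15534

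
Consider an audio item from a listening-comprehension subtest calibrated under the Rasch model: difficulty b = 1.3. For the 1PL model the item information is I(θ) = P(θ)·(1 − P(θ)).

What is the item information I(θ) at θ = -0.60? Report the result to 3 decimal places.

P = 1/(1+e^{1.9000}) = 0.1301
P(1−P) = 0.1301 × 0.8699 = 0.1132
I = P(1−P) = 0.11318

0.113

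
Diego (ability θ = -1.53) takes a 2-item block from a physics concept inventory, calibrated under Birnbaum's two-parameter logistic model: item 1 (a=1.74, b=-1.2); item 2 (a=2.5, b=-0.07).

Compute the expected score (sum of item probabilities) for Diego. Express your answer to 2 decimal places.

0.39

P(θ) = 1 / (1 + exp(−a(θ − b)))
P_1 = 1/(1+e^{0.5742}) = 0.3603
P_2 = 1/(1+e^{3.6500}) = 0.0253
E[score] = 0.3603 + 0.0253 = 0.3856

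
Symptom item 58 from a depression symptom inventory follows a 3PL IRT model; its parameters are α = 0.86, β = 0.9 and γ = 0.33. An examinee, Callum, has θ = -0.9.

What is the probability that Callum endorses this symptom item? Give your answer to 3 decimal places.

0.448

P(θ) = γ + (1 − γ) · 1 / (1 + exp(−α(θ − β)))
Exponent: 0.86 × (-0.9 − 0.9) = -1.5480
1/(1 + e^{1.5480}) = 0.1754
P = 0.33 + 0.67 × 0.1754 = 0.4475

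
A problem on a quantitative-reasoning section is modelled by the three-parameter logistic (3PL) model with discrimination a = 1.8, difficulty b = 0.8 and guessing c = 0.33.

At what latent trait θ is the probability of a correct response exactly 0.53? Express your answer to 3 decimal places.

0.325

P(θ) = c + (1 − c) · 1 / (1 + exp(−a(θ − b)))
Remove guessing floor: (0.53 − 0.33)/(1 − 0.33) = 0.2985
logit = ln(0.2985/0.7015) = -0.8544
θ = b + logit/(a) = 0.8 + (-0.8544)/1.8000 = 0.3253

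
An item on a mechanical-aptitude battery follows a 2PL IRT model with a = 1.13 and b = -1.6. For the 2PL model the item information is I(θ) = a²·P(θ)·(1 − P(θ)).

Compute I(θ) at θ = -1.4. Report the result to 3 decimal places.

P = 1/(1+e^{-0.2260}) = 0.5563
P(1−P) = 0.5563 × 0.4437 = 0.2468
I = a² × P(1−P) = 1.13² × 0.2468 = 0.31518

0.315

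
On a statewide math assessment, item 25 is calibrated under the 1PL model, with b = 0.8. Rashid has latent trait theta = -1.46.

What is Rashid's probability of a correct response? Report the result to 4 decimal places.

P(theta) = 1 / (1 + exp(−(theta − b)))
Exponent: (-1.46 − 0.8) = -2.2600
1/(1 + e^{2.2600}) = 0.0945
P = 0.0945

0.0945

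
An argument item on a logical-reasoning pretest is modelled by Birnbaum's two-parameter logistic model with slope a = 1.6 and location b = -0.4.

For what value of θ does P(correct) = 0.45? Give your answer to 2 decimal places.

-0.53

P(θ) = 1 / (1 + exp(−a(θ − b)))
logit = ln(0.4500/0.5500) = -0.2007
θ = b + logit/(a) = -0.4 + (-0.2007)/1.6000 = -0.5254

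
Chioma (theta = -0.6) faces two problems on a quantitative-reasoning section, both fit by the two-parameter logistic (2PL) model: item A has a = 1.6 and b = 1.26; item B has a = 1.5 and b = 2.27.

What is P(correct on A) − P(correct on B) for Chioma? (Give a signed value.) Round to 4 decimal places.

0.0352

P(theta) = 1 / (1 + exp(−a(theta − b)))
P_A = 0.0485
P_B = 0.0133
P_A − P_B = 0.0352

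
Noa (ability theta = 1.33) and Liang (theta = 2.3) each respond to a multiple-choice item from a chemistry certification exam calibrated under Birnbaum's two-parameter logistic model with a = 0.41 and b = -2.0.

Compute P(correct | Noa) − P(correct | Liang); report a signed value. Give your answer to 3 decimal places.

-0.057

P(theta) = 1 / (1 + exp(−a(theta − b)))
P(Noa) = 0.7966  [exponent 1.3653]
P(Liang) = 0.8536  [exponent 1.7630]
Difference = 0.7966 − 0.8536 = -0.0570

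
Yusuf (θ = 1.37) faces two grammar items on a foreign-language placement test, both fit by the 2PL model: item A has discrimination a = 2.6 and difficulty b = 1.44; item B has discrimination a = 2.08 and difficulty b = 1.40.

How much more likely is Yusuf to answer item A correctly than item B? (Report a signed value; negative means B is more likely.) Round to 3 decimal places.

P(θ) = 1 / (1 + exp(−a(θ − b)))
P_A = 0.4546
P_B = 0.4844
P_A − P_B = -0.0298

-0.030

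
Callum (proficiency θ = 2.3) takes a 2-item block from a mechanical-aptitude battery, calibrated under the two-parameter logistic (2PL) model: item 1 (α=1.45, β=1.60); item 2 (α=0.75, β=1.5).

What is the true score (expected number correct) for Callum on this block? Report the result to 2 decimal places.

1.38

P(θ) = 1 / (1 + exp(−α(θ − β)))
P_1 = 1/(1+e^{-1.0150}) = 0.7340
P_2 = 1/(1+e^{-0.6000}) = 0.6457
E[score] = 0.7340 + 0.6457 = 1.3797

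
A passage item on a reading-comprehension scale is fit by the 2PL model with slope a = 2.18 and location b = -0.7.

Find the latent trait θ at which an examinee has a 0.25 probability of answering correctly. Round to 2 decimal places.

P(θ) = 1 / (1 + exp(−a(θ − b)))
logit = ln(0.2500/0.7500) = -1.0986
θ = b + logit/(a) = -0.7 + (-1.0986)/2.1800 = -1.2040

-1.20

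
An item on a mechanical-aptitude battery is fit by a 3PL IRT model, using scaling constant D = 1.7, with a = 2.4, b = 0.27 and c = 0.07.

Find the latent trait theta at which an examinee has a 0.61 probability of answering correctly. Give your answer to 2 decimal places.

0.35

P(theta) = c + (1 − c) · 1 / (1 + exp(−D·a(theta − b)))
Remove guessing floor: (0.61 − 0.07)/(1 − 0.07) = 0.5806
logit = ln(0.5806/0.4194) = 0.3254
theta = b + logit/(1.7·a) = 0.27 + 0.3254/4.0800 = 0.3498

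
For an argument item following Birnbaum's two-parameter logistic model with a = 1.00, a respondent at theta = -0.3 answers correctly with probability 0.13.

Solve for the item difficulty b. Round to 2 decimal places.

1.60

P(theta) = 1 / (1 + exp(−a(theta − b)))
logit(0.13) = ln(0.13/0.87) = -1.9010
b = theta − logit/(a) = -0.3 − (-1.9010)/1.0000 = 1.6010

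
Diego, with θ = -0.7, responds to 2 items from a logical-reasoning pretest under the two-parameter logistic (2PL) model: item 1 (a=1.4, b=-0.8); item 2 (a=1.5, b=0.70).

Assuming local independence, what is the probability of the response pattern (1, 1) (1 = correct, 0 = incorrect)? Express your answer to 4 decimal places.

P(θ) = 1 / (1 + exp(−a(θ − b)))
P_1 = 1/(1+e^{-0.1400}) = 0.5349
P_2 = 1/(1+e^{2.1000}) = 0.1091
L = P_1 × P_2 = 0.5349 × 0.1091 = 0.05836

0.0584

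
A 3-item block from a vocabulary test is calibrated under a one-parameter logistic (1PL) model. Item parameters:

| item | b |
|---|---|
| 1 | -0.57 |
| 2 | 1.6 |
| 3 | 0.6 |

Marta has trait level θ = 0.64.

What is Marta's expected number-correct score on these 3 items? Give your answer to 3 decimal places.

1.557

P(θ) = 1 / (1 + exp(−(θ − b)))
P_1 = 1/(1+e^{-1.2100}) = 0.7703
P_2 = 1/(1+e^{0.9600}) = 0.2769
P_3 = 1/(1+e^{-0.0400}) = 0.5100
E[score] = 0.7703 + 0.2769 + 0.5100 = 1.5572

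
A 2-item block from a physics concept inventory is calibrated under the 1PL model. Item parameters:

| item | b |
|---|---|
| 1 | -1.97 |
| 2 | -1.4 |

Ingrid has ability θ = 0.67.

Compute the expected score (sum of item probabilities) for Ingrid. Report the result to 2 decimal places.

P(θ) = 1 / (1 + exp(−(θ − b)))
P_1 = 1/(1+e^{-2.6400}) = 0.9334
P_2 = 1/(1+e^{-2.0700}) = 0.8880
E[score] = 0.9334 + 0.8880 = 1.8213

1.82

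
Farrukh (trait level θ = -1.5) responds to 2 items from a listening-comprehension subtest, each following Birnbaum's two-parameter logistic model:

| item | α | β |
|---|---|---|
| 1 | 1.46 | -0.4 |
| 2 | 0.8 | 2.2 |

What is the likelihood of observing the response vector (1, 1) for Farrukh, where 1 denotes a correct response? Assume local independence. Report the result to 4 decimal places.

P(θ) = 1 / (1 + exp(−α(θ − β)))
P_1 = 1/(1+e^{1.6060}) = 0.1671
P_2 = 1/(1+e^{2.9600}) = 0.0493
L = P_1 × P_2 = 0.1671 × 0.0493 = 0.00823

0.0082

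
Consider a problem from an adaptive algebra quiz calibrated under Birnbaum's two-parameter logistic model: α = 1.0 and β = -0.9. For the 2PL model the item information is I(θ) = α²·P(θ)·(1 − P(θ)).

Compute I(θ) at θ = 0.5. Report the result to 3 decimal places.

0.159

P = 1/(1+e^{-1.4000}) = 0.8022
P(1−P) = 0.8022 × 0.1978 = 0.1587
I = α² × P(1−P) = 1.0² × 0.1587 = 0.15868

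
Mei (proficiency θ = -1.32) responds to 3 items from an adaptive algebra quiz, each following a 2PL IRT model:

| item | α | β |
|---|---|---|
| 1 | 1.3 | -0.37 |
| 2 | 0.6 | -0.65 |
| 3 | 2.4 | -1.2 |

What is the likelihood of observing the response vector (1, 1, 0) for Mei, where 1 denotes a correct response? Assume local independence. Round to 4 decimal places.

0.0516

P(θ) = 1 / (1 + exp(−α(θ − β)))
P_1 = 1/(1+e^{1.2350}) = 0.2253
P_2 = 1/(1+e^{0.4020}) = 0.4008
P_3 = 1/(1+e^{0.2880}) = 0.4285
L = P_1 × P_2 × (1−P_3) = 0.2253 × 0.4008 × 0.5715 = 0.05161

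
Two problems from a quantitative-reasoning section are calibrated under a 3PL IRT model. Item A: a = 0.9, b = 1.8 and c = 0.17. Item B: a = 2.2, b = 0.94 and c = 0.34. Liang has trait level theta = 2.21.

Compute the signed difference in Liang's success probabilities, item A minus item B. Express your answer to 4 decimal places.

P(theta) = c + (1 − c) · 1 / (1 + exp(−a(theta − b)))
P_A = 0.6607
P_B = 0.9620
P_A − P_B = -0.3012

-0.3012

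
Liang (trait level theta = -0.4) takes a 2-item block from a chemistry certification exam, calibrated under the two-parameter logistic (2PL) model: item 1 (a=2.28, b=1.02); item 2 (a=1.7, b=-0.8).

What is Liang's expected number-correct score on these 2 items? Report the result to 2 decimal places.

0.70

P(theta) = 1 / (1 + exp(−a(theta − b)))
P_1 = 1/(1+e^{3.2376}) = 0.0378
P_2 = 1/(1+e^{-0.6800}) = 0.6637
E[score] = 0.0378 + 0.6637 = 0.7015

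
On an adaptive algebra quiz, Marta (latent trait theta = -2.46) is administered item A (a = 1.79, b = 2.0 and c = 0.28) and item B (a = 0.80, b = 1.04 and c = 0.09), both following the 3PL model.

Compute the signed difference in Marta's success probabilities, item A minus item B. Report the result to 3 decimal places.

0.138

P(theta) = c + (1 − c) · 1 / (1 + exp(−a(theta − b)))
P_A = 0.2802
P_B = 0.1422
P_A − P_B = 0.1381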